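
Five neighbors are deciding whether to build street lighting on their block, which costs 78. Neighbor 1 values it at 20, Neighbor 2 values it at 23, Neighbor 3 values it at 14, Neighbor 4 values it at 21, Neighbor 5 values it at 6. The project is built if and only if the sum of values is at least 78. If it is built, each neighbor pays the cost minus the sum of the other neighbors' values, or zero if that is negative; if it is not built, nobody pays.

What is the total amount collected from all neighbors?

54

Total value 84 ≥ cost 78, so it is built.
Neighbor 1: others sum to 64; max(0, 78 - 64) = 14.
Neighbor 2: others sum to 61; max(0, 78 - 61) = 17.
Neighbor 3: others sum to 70; max(0, 78 - 70) = 8.
Neighbor 4: others sum to 63; max(0, 78 - 63) = 15.
Neighbor 5: others sum to 78; max(0, 78 - 78) = 0.
Total collected = 14 + 17 + 8 + 15 + 0 = 54.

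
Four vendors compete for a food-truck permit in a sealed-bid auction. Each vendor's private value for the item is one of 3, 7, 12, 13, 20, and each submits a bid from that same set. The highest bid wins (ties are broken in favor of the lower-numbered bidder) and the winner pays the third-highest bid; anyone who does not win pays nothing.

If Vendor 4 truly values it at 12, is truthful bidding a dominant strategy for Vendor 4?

Consider the case where Vendor 1 bids 3, Vendor 2 bids 3 and Vendor 3 bids 12.
Truthful bid 12: loses, pays 0, utility 0.
Bid 13 instead: wins, pays 3, utility 12 - 3 = 9.
Since 9 > 0, bidding 13 is strictly better here, so truthful bidding is not dominant.

No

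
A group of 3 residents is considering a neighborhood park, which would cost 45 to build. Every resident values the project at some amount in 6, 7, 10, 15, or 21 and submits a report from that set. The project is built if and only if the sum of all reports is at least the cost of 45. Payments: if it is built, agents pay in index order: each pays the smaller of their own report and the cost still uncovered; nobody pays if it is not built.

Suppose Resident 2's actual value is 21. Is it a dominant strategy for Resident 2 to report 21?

No

Consider the case where Resident 1 reports 10 and Resident 3 reports 21.
Truthful report 21: project built, pays 21, utility 21 - 21 = 0.
Report 15 instead: project built, pays 15, utility 21 - 15 = 6.
Since 6 > 0, reporting 15 is strictly better here, so truthful reporting is not dominant.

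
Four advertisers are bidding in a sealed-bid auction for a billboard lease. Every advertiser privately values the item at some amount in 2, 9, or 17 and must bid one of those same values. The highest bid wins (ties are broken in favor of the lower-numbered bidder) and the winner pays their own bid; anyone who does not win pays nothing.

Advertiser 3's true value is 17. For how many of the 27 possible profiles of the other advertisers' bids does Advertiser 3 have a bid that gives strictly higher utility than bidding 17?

2

Others bid (2, 2, 2): truth gives 0; bid 9 gives 8 > 0. Violating.
Others bid (2, 2, 9): truth gives 0; bid 9 gives 8 > 0. Violating.
Others bid (2, 2, 17): truth gives 0; no alternative beats it.
Others bid (2, 9, 2): truth gives 0; no alternative beats it.
(Checking all 27 profiles: 2 have a profitable deviation, 25 do not.)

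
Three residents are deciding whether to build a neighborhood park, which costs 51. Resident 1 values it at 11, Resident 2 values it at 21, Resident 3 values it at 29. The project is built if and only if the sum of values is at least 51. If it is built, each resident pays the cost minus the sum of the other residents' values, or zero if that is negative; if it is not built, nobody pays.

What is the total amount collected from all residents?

Total value 61 ≥ cost 51, so it is built.
Resident 1: others sum to 50; max(0, 51 - 50) = 1.
Resident 2: others sum to 40; max(0, 51 - 40) = 11.
Resident 3: others sum to 32; max(0, 51 - 32) = 19.
Total collected = 1 + 11 + 19 = 31.

31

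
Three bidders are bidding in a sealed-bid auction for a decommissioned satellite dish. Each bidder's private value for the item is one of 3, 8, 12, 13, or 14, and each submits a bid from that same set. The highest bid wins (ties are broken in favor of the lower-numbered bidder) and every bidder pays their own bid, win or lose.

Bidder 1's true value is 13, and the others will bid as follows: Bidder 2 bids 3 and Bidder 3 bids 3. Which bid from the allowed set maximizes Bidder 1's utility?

Bid 3: wins, pays 3, utility 13 - 3 = 10.
Bid 8: wins, pays 8, utility 13 - 8 = 5.
Bid 12: wins, pays 12, utility 13 - 12 = 1.
Bid 13: wins, pays 13, utility 13 - 13 = 0.
Bid 14: wins, pays 14, utility 13 - 14 = -1.
The best choice is 3 with utility 10.

3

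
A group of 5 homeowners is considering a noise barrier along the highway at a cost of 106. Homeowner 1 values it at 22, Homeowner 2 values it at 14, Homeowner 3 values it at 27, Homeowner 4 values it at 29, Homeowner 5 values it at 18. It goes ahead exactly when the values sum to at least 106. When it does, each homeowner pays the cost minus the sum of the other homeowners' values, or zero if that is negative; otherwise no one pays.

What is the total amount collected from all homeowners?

Total value 110 ≥ cost 106, so it is built.
Homeowner 1: others sum to 88; max(0, 106 - 88) = 18.
Homeowner 2: others sum to 96; max(0, 106 - 96) = 10.
Homeowner 3: others sum to 83; max(0, 106 - 83) = 23.
Homeowner 4: others sum to 81; max(0, 106 - 81) = 25.
Homeowner 5: others sum to 92; max(0, 106 - 92) = 14.
Total collected = 18 + 10 + 23 + 25 + 14 = 90.

90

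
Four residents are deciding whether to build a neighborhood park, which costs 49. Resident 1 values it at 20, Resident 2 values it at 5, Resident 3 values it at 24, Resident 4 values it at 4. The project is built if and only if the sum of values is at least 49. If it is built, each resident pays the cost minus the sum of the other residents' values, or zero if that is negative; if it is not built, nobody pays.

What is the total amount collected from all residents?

37

Total value 53 ≥ cost 49, so it is built.
Resident 1: others sum to 33; max(0, 49 - 33) = 16.
Resident 2: others sum to 48; max(0, 49 - 48) = 1.
Resident 3: others sum to 29; max(0, 49 - 29) = 20.
Resident 4: others sum to 49; max(0, 49 - 49) = 0.
Total collected = 16 + 1 + 20 + 0 = 37.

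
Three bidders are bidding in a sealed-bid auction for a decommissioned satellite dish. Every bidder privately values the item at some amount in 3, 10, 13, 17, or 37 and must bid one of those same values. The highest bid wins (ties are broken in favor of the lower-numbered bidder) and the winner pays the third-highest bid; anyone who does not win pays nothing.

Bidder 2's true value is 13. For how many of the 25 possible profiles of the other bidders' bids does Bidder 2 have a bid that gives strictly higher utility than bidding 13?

Others bid (3, 17): truth gives 0; bid 17 gives 10 > 0. Violating.
Others bid (3, 37): truth gives 0; bid 37 gives 10 > 0. Violating.
Others bid (10, 17): truth gives 0; bid 17 gives 3 > 0. Violating.
Others bid (10, 37): truth gives 0; bid 37 gives 3 > 0. Violating.
Others bid (3, 3): truth gives 10; no alternative beats it.
Others bid (3, 10): truth gives 10; no alternative beats it.
(Checking all 25 profiles: 8 have a profitable deviation, 17 do not.)

8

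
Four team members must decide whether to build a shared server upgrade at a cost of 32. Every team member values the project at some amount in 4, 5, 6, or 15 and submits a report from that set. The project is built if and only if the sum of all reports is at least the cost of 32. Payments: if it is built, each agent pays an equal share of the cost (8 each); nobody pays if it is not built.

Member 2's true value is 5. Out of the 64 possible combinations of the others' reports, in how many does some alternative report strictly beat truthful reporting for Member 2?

3

Others report (6, 6, 15): truth gives -3; report 4 gives 0 > -3. Violating.
Others report (6, 15, 6): truth gives -3; report 4 gives 0 > -3. Violating.
Others report (15, 6, 6): truth gives -3; report 4 gives 0 > -3. Violating.
Others report (4, 4, 4): truth gives 0; no alternative beats it.
Others report (4, 4, 5): truth gives 0; no alternative beats it.
(Checking all 64 profiles: 3 have a profitable deviation, 61 do not.)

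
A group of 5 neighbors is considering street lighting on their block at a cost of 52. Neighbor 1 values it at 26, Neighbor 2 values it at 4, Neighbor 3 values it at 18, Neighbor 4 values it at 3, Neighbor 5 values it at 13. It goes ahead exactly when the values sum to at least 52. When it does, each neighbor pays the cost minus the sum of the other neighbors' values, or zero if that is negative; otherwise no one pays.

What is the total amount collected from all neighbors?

Total value 64 ≥ cost 52, so it is built.
Neighbor 1: others sum to 38; max(0, 52 - 38) = 14.
Neighbor 2: others sum to 60; max(0, 52 - 60) = 0.
Neighbor 3: others sum to 46; max(0, 52 - 46) = 6.
Neighbor 4: others sum to 61; max(0, 52 - 61) = 0.
Neighbor 5: others sum to 51; max(0, 52 - 51) = 1.
Total collected = 14 + 0 + 6 + 0 + 1 = 21.

21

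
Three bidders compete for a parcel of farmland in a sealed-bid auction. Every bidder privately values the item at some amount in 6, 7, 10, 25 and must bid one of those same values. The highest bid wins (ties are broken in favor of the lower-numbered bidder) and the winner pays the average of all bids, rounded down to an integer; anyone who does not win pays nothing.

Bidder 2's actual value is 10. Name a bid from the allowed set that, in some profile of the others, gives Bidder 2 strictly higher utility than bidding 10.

Suppose Bidder 1 bids 6 and Bidder 3 bids 6.
Bid 10: wins, pays 7, utility 10 - 7 = 3.
Bid 7: wins, pays 6, utility 10 - 6 = 4.
So bidding 7 beats truth here (4 > 3).

7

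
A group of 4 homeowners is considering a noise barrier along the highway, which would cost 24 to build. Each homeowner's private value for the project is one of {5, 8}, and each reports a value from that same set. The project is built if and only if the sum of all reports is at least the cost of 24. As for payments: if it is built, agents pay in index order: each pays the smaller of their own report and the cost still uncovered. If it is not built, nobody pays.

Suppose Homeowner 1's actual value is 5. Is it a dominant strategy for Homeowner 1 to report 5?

Check each profile of the others' reports and compare truth against every alternative report.
Others report (5, 5, 8): truth gives 0, best alternative gives -3.
Others report (5, 8, 5): truth gives 0, best alternative gives -3.
Others report (5, 8, 8): truth gives 0, best alternative gives -3.
Others report (8, 5, 5): truth gives 0, best alternative gives -3.
Others report (8, 5, 8): truth gives 0, best alternative gives -3.
Others report (8, 8, 5): truth gives 0, best alternative gives -3.
(Remaining 2 profiles checked similarly; truth is weakly best in each.)
In every case the truthful report is at least as good as any alternative, so it is a dominant strategy.

Yes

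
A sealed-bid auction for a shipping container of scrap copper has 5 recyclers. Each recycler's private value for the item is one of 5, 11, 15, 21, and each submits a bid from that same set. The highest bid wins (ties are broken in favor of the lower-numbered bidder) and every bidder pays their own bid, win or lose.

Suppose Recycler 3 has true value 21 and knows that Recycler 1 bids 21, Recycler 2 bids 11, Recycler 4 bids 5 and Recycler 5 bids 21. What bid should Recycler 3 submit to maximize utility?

5

Bid 5: loses but pays 5, utility -5.
Bid 11: loses but pays 11, utility -11.
Bid 15: loses but pays 15, utility -15.
Bid 21: loses but pays 21, utility -21.
The best choice is 5 with utility -5.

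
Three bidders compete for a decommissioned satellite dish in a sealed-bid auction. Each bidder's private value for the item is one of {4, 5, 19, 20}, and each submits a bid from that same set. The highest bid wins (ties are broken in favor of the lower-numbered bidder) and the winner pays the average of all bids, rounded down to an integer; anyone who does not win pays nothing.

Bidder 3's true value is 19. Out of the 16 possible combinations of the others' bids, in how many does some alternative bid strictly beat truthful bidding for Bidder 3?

5

Others bid (4, 4): truth gives 10; bid 5 gives 15 > 10. Violating.
Others bid (4, 19): truth gives 0; bid 20 gives 5 > 0. Violating.
Others bid (5, 19): truth gives 0; bid 20 gives 5 > 0. Violating.
Others bid (19, 4): truth gives 0; bid 20 gives 5 > 0. Violating.
Others bid (4, 5): truth gives 10; no alternative beats it.
Others bid (4, 20): truth gives 0; no alternative beats it.
(Checking all 16 profiles: 5 have a profitable deviation, 11 do not.)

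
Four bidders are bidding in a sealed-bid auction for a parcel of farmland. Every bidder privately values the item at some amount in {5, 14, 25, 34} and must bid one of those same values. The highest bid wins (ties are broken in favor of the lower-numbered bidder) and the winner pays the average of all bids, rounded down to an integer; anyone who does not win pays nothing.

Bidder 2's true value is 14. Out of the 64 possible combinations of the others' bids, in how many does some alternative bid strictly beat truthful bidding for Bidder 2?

Others bid (14, 5, 5): truth gives 0; bid 25 gives 2 > 0. Violating.
Others bid (5, 5, 5): truth gives 7; no alternative beats it.
Others bid (5, 5, 14): truth gives 5; no alternative beats it.
(Checking all 64 profiles: 1 has a profitable deviation, 63 do not.)

1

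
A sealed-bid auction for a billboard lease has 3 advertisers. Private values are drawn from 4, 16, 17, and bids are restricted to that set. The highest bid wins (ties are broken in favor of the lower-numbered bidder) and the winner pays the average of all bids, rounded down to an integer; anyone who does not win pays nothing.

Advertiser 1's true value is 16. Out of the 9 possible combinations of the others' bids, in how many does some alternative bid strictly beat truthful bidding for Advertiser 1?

3

Others bid (4, 4): truth gives 8; bid 4 gives 12 > 8. Violating.
Others bid (4, 17): truth gives 0; bid 17 gives 4 > 0. Violating.
Others bid (17, 4): truth gives 0; bid 17 gives 4 > 0. Violating.
Others bid (4, 16): truth gives 4; no alternative beats it.
Others bid (16, 4): truth gives 4; no alternative beats it.
(Checking all 9 profiles: 3 have a profitable deviation, 6 do not.)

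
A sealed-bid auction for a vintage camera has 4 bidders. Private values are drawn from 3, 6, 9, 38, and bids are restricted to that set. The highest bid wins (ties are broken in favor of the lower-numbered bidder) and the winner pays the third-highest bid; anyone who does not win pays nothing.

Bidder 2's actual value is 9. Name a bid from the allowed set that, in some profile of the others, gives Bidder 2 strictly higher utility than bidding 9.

38

Suppose Bidder 1 bids 3, Bidder 3 bids 3 and Bidder 4 bids 38.
Bid 9: loses, pays 0, utility 0.
Bid 38: wins, pays 3, utility 9 - 3 = 6.
So bidding 38 beats truth here (6 > 0).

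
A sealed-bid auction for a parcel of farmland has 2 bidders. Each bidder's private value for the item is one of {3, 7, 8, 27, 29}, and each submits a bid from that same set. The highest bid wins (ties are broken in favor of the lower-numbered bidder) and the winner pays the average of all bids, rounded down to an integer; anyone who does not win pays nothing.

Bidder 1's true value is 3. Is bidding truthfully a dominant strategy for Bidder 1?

Yes

Check each profile of the others' bids and compare truth against every alternative bid.
Others bid (7): truth gives 0, best alternative gives -4.
Others bid (3): truth gives 0, best alternative gives -2.
Others bid (8): truth gives 0, best alternative gives 0.
Others bid (27): truth gives 0, best alternative gives 0.
Others bid (29): truth gives 0, best alternative gives 0.
In every case the truthful bid is at least as good as any alternative, so it is a dominant strategy.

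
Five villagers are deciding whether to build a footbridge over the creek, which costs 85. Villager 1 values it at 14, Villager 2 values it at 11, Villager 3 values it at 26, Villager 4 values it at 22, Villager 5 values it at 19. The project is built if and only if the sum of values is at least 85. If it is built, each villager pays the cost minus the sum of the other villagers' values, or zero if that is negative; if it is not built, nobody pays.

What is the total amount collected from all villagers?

57

Total value 92 ≥ cost 85, so it is built.
Villager 1: others sum to 78; max(0, 85 - 78) = 7.
Villager 2: others sum to 81; max(0, 85 - 81) = 4.
Villager 3: others sum to 66; max(0, 85 - 66) = 19.
Villager 4: others sum to 70; max(0, 85 - 70) = 15.
Villager 5: others sum to 73; max(0, 85 - 73) = 12.
Total collected = 7 + 4 + 19 + 15 + 12 = 57.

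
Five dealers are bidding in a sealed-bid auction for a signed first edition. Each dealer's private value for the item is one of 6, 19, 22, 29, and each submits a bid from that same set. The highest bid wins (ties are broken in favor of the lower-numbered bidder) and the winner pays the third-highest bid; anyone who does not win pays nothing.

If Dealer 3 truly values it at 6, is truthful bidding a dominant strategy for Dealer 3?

Yes

Check each profile of the others' bids and compare truth against every alternative bid.
Others bid (6, 6, 19, 19): truth gives 0, best alternative gives -13.
Others bid (6, 6, 6, 6): truth gives 0, best alternative gives 0.
Others bid (6, 6, 6, 19): truth gives 0, best alternative gives 0.
Others bid (6, 6, 6, 22): truth gives 0, best alternative gives 0.
Others bid (6, 6, 6, 29): truth gives 0, best alternative gives 0.
Others bid (6, 6, 19, 6): truth gives 0, best alternative gives 0.
(Remaining 250 profiles checked similarly; truth is weakly best in each.)
In every case the truthful bid is at least as good as any alternative, so it is a dominant strategy.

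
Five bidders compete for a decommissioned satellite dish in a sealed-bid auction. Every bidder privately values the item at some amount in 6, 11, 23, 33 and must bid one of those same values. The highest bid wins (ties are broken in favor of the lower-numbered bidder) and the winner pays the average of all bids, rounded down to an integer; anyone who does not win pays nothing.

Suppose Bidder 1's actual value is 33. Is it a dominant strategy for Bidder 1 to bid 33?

Consider the case where Bidder 2 bids 6, Bidder 3 bids 6, Bidder 4 bids 6 and Bidder 5 bids 6.
Truthful bid 33: wins, pays 11, utility 33 - 11 = 22.
Bid 6 instead: wins, pays 6, utility 33 - 6 = 27.
Since 27 > 22, bidding 6 is strictly better here, so truthful bidding is not dominant.

No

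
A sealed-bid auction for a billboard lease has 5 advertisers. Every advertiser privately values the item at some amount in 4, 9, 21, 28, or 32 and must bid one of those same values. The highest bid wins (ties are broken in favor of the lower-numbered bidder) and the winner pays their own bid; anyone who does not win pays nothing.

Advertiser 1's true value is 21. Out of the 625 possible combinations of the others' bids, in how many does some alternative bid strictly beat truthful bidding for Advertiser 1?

Others bid (4, 4, 4, 4): truth gives 0; bid 4 gives 17 > 0. Violating.
Others bid (4, 4, 4, 9): truth gives 0; bid 9 gives 12 > 0. Violating.
Others bid (4, 4, 9, 4): truth gives 0; bid 9 gives 12 > 0. Violating.
Others bid (4, 4, 9, 9): truth gives 0; bid 9 gives 12 > 0. Violating.
Others bid (4, 4, 4, 21): truth gives 0; no alternative beats it.
Others bid (4, 4, 4, 28): truth gives 0; no alternative beats it.
(Checking all 625 profiles: 16 have a profitable deviation, 609 do not.)

16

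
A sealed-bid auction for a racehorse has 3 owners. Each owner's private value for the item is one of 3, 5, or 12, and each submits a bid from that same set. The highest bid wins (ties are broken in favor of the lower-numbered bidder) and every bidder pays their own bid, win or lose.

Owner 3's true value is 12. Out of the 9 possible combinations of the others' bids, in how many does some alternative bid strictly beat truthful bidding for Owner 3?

Others bid (3, 3): truth gives 0; bid 5 gives 7 > 0. Violating.
Others bid (3, 12): truth gives -12; bid 3 gives -3 > -12. Violating.
Others bid (5, 12): truth gives -12; bid 3 gives -3 > -12. Violating.
Others bid (12, 3): truth gives -12; bid 3 gives -3 > -12. Violating.
Others bid (3, 5): truth gives 0; no alternative beats it.
Others bid (5, 3): truth gives 0; no alternative beats it.
(Checking all 9 profiles: 6 have a profitable deviation, 3 do not.)

6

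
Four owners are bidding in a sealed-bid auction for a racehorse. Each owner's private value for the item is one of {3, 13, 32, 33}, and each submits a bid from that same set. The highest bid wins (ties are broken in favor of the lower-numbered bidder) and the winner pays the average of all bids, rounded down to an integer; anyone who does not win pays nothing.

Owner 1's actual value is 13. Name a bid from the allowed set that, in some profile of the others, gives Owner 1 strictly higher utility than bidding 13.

Suppose Owner 2 bids 3, Owner 3 bids 3 and Owner 4 bids 3.
Bid 13: wins, pays 5, utility 13 - 5 = 8.
Bid 3: wins, pays 3, utility 13 - 3 = 10.
So bidding 3 beats truth here (10 > 8).

3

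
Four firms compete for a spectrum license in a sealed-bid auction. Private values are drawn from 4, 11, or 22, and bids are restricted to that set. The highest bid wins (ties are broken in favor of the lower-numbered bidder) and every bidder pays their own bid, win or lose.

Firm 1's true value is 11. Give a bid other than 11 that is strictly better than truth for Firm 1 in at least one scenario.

Suppose Firm 2 bids 4, Firm 3 bids 4 and Firm 4 bids 4.
Bid 11: wins, pays 11, utility 11 - 11 = 0.
Bid 4: wins, pays 4, utility 11 - 4 = 7.
So bidding 4 beats truth here (7 > 0).

4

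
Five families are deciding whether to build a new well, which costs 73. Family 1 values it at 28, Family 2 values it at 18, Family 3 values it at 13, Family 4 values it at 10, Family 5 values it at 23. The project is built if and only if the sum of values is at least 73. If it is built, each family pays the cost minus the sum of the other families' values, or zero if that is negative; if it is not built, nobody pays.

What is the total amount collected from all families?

Total value 92 ≥ cost 73, so it is built.
Family 1: others sum to 64; max(0, 73 - 64) = 9.
Family 2: others sum to 74; max(0, 73 - 74) = 0.
Family 3: others sum to 79; max(0, 73 - 79) = 0.
Family 4: others sum to 82; max(0, 73 - 82) = 0.
Family 5: others sum to 69; max(0, 73 - 69) = 4.
Total collected = 9 + 0 + 0 + 0 + 4 = 13.

13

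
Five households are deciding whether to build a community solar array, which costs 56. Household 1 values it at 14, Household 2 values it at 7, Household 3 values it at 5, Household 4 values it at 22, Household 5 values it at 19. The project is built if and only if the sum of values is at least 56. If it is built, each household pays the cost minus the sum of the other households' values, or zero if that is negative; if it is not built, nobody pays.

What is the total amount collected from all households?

22

Total value 67 ≥ cost 56, so it is built.
Household 1: others sum to 53; max(0, 56 - 53) = 3.
Household 2: others sum to 60; max(0, 56 - 60) = 0.
Household 3: others sum to 62; max(0, 56 - 62) = 0.
Household 4: others sum to 45; max(0, 56 - 45) = 11.
Household 5: others sum to 48; max(0, 56 - 48) = 8.
Total collected = 3 + 0 + 0 + 11 + 8 = 22.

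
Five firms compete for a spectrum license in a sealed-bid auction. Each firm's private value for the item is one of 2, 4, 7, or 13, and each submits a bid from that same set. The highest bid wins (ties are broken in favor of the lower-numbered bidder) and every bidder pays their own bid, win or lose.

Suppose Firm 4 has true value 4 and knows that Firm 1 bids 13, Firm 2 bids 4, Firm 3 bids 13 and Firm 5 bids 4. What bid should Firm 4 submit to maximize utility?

2

Bid 2: loses but pays 2, utility -2.
Bid 4: loses but pays 4, utility -4.
Bid 7: loses but pays 7, utility -7.
Bid 13: loses but pays 13, utility -13.
The best choice is 2 with utility -2.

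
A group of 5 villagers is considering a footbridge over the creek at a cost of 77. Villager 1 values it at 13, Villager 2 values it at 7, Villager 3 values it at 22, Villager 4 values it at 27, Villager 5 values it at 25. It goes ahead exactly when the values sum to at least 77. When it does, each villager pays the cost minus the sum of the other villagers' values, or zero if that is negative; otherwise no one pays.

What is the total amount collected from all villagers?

Total value 94 ≥ cost 77, so it is built.
Villager 1: others sum to 81; max(0, 77 - 81) = 0.
Villager 2: others sum to 87; max(0, 77 - 87) = 0.
Villager 3: others sum to 72; max(0, 77 - 72) = 5.
Villager 4: others sum to 67; max(0, 77 - 67) = 10.
Villager 5: others sum to 69; max(0, 77 - 69) = 8.
Total collected = 0 + 0 + 5 + 10 + 8 = 23.

23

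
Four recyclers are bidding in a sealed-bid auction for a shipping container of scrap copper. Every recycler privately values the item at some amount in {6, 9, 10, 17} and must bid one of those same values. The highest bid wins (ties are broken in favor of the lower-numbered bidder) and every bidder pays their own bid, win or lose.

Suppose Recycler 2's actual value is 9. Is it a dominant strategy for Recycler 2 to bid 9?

No

Consider the case where Recycler 1 bids 6, Recycler 3 bids 6 and Recycler 4 bids 10.
Truthful bid 9: loses but pays 9, utility -9.
Bid 6 instead: loses but pays 6, utility -6.
Since -6 > -9, bidding 6 is strictly better here, so truthful bidding is not dominant.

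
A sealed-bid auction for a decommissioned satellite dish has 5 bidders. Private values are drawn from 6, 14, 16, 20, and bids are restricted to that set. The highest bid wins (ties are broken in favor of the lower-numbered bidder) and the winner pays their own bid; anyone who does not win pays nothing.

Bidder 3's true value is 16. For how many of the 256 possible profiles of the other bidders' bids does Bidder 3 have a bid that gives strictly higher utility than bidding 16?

4

Others bid (6, 6, 6, 6): truth gives 0; bid 14 gives 2 > 0. Violating.
Others bid (6, 6, 6, 14): truth gives 0; bid 14 gives 2 > 0. Violating.
Others bid (6, 6, 14, 6): truth gives 0; bid 14 gives 2 > 0. Violating.
Others bid (6, 6, 14, 14): truth gives 0; bid 14 gives 2 > 0. Violating.
Others bid (6, 6, 6, 16): truth gives 0; no alternative beats it.
Others bid (6, 6, 6, 20): truth gives 0; no alternative beats it.
(Checking all 256 profiles: 4 have a profitable deviation, 252 do not.)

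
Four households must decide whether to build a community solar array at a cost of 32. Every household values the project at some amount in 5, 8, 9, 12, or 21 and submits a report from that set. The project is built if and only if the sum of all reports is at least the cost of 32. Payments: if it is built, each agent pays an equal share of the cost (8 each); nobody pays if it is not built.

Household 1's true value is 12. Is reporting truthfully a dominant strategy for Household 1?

No

Consider the case where Household 2 reports 5, Household 3 reports 5 and Household 4 reports 5.
Truthful report 12: project not built, utility 0.
Report 21 instead: project built, pays 8, utility 12 - 8 = 4.
Since 4 > 0, reporting 21 is strictly better here, so truthful reporting is not dominant.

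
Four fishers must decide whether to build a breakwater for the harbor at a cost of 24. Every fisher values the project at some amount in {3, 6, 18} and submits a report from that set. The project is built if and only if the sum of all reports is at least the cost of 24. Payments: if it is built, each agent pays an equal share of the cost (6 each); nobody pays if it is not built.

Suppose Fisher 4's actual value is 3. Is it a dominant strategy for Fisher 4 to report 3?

Check each profile of the others' reports and compare truth against every alternative report.
Others report (6, 6, 6): truth gives 0, best alternative gives -3.
Others report (3, 3, 18): truth gives -3, best alternative gives -3.
Others report (3, 6, 18): truth gives -3, best alternative gives -3.
Others report (3, 18, 3): truth gives -3, best alternative gives -3.
Others report (3, 18, 6): truth gives -3, best alternative gives -3.
Others report (3, 18, 18): truth gives -3, best alternative gives -3.
(Remaining 21 profiles checked similarly; truth is weakly best in each.)
In every case the truthful report is at least as good as any alternative, so it is a dominant strategy.

Yes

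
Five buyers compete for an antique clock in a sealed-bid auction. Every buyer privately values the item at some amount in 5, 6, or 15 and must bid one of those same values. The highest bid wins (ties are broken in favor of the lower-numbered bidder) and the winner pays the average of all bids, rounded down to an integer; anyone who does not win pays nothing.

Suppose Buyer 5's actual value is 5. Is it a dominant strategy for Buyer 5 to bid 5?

Check each profile of the others' bids and compare truth against every alternative bid.
Others bid (5, 5, 5, 5): truth gives 0, best alternative gives 0.
Others bid (5, 5, 5, 6): truth gives 0, best alternative gives 0.
Others bid (5, 5, 5, 15): truth gives 0, best alternative gives 0.
Others bid (5, 5, 6, 5): truth gives 0, best alternative gives 0.
Others bid (5, 5, 6, 6): truth gives 0, best alternative gives 0.
Others bid (5, 5, 6, 15): truth gives 0, best alternative gives 0.
(Remaining 75 profiles checked similarly; truth is weakly best in each.)
In every case the truthful bid is at least as good as any alternative, so it is a dominant strategy.

Yes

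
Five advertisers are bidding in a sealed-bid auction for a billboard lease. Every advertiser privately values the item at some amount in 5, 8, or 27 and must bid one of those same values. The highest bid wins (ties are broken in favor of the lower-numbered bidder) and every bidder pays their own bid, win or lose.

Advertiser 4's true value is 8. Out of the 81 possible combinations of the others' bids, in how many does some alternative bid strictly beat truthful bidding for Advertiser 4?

Others bid (5, 5, 5, 27): truth gives -8; bid 5 gives -5 > -8. Violating.
Others bid (5, 5, 8, 5): truth gives -8; bid 5 gives -5 > -8. Violating.
Others bid (5, 5, 8, 8): truth gives -8; bid 5 gives -5 > -8. Violating.
Others bid (5, 5, 8, 27): truth gives -8; bid 5 gives -5 > -8. Violating.
Others bid (5, 5, 5, 5): truth gives 0; no alternative beats it.
Others bid (5, 5, 5, 8): truth gives 0; no alternative beats it.
(Checking all 81 profiles: 79 have a profitable deviation, 2 do not.)

79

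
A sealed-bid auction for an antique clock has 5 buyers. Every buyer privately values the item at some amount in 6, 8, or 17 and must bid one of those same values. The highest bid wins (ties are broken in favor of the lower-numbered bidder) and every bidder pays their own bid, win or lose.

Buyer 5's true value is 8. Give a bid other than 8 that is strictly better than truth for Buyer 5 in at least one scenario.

6

Suppose Buyer 1 bids 6, Buyer 2 bids 6, Buyer 3 bids 6 and Buyer 4 bids 8.
Bid 8: loses but pays 8, utility -8.
Bid 6: loses but pays 6, utility -6.
So bidding 6 beats truth here (-6 > -8).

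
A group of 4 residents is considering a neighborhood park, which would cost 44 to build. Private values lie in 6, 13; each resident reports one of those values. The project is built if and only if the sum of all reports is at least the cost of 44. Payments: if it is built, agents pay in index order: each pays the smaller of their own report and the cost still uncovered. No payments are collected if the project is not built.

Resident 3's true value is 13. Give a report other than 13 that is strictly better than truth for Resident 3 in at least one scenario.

6

Suppose Resident 1 reports 13, Resident 2 reports 13 and Resident 4 reports 13.
Report 13: project built, pays 13, utility 13 - 13 = 0.
Report 6: project built, pays 6, utility 13 - 6 = 7.
So reporting 6 beats truth here (7 > 0).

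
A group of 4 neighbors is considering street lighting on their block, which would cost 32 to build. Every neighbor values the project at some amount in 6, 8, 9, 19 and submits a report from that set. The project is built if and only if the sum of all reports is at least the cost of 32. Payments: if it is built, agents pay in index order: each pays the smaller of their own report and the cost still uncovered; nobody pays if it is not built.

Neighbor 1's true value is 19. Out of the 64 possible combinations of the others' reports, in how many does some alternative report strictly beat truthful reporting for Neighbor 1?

Others report (6, 6, 19): truth gives 0; report 6 gives 13 > 0. Violating.
Others report (6, 8, 9): truth gives 0; report 9 gives 10 > 0. Violating.
Others report (6, 8, 19): truth gives 0; report 6 gives 13 > 0. Violating.
Others report (6, 9, 8): truth gives 0; report 9 gives 10 > 0. Violating.
Others report (6, 6, 6): truth gives 0; no alternative beats it.
Others report (6, 6, 8): truth gives 0; no alternative beats it.
(Checking all 64 profiles: 54 have a profitable deviation, 10 do not.)

54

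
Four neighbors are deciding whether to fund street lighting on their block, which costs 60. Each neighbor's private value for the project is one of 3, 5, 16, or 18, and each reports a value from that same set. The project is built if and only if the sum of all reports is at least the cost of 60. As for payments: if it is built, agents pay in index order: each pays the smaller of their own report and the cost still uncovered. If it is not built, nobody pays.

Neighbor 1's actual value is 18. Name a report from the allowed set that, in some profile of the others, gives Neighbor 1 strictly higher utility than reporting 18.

Suppose Neighbor 2 reports 16, Neighbor 3 reports 16 and Neighbor 4 reports 16.
Report 18: project built, pays 18, utility 18 - 18 = 0.
Report 16: project built, pays 16, utility 18 - 16 = 2.
So reporting 16 beats truth here (2 > 0).

16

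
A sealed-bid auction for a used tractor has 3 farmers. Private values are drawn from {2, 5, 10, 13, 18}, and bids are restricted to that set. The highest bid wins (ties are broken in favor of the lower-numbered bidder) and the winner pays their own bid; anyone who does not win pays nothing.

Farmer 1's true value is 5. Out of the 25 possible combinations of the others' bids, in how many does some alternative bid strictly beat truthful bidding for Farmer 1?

Others bid (2, 2): truth gives 0; bid 2 gives 3 > 0. Violating.
Others bid (2, 5): truth gives 0; no alternative beats it.
Others bid (2, 10): truth gives 0; no alternative beats it.
(Checking all 25 profiles: 1 has a profitable deviation, 24 do not.)

1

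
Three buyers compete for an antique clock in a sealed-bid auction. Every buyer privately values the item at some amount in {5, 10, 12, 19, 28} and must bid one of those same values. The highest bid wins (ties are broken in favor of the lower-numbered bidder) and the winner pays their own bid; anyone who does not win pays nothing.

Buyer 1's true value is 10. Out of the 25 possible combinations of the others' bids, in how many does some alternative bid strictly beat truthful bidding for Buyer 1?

1

Others bid (5, 5): truth gives 0; bid 5 gives 5 > 0. Violating.
Others bid (5, 10): truth gives 0; no alternative beats it.
Others bid (5, 12): truth gives 0; no alternative beats it.
(Checking all 25 profiles: 1 has a profitable deviation, 24 do not.)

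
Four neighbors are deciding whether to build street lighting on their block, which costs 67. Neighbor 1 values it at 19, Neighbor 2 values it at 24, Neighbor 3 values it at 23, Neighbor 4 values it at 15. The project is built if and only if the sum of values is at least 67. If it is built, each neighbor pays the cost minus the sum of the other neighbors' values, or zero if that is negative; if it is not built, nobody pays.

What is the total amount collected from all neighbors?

Total value 81 ≥ cost 67, so it is built.
Neighbor 1: others sum to 62; max(0, 67 - 62) = 5.
Neighbor 2: others sum to 57; max(0, 67 - 57) = 10.
Neighbor 3: others sum to 58; max(0, 67 - 58) = 9.
Neighbor 4: others sum to 66; max(0, 67 - 66) = 1.
Total collected = 5 + 10 + 9 + 1 = 25.

25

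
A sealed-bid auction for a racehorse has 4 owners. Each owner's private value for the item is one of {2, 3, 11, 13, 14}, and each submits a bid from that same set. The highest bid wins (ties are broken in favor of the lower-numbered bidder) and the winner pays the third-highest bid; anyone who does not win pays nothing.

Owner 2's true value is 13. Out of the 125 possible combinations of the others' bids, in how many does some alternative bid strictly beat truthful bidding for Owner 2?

Others bid (2, 2, 14): truth gives 0; bid 14 gives 11 > 0. Violating.
Others bid (2, 3, 14): truth gives 0; bid 14 gives 10 > 0. Violating.
Others bid (2, 11, 14): truth gives 0; bid 14 gives 2 > 0. Violating.
Others bid (2, 14, 2): truth gives 0; bid 14 gives 11 > 0. Violating.
Others bid (2, 2, 2): truth gives 11; no alternative beats it.
Others bid (2, 2, 3): truth gives 11; no alternative beats it.
(Checking all 125 profiles: 27 have a profitable deviation, 98 do not.)

27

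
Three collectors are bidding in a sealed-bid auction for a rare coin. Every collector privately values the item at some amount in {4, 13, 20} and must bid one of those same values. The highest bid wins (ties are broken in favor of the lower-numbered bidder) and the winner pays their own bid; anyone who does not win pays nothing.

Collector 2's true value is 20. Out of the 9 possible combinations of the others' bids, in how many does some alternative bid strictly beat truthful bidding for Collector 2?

2

Others bid (4, 4): truth gives 0; bid 13 gives 7 > 0. Violating.
Others bid (4, 13): truth gives 0; bid 13 gives 7 > 0. Violating.
Others bid (4, 20): truth gives 0; no alternative beats it.
Others bid (13, 4): truth gives 0; no alternative beats it.
(Checking all 9 profiles: 2 have a profitable deviation, 7 do not.)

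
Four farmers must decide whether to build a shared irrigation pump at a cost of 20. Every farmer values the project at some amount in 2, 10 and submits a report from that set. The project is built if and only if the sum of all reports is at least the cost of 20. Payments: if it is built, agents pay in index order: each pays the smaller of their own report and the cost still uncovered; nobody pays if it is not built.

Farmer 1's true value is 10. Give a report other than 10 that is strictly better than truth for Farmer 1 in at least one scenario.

Suppose Farmer 2 reports 2, Farmer 3 reports 10 and Farmer 4 reports 10.
Report 10: project built, pays 10, utility 10 - 10 = 0.
Report 2: project built, pays 2, utility 10 - 2 = 8.
So reporting 2 beats truth here (8 > 0).

2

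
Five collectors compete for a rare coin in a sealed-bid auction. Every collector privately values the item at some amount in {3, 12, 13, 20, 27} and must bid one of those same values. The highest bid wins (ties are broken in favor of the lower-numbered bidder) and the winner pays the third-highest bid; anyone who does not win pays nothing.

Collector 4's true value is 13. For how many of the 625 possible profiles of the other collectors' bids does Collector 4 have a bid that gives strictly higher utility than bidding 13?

Others bid (3, 3, 3, 20): truth gives 0; bid 20 gives 10 > 0. Violating.
Others bid (3, 3, 3, 27): truth gives 0; bid 27 gives 10 > 0. Violating.
Others bid (3, 3, 12, 20): truth gives 0; bid 20 gives 1 > 0. Violating.
Others bid (3, 3, 12, 27): truth gives 0; bid 27 gives 1 > 0. Violating.
Others bid (3, 3, 3, 3): truth gives 10; no alternative beats it.
Others bid (3, 3, 3, 12): truth gives 10; no alternative beats it.
(Checking all 625 profiles: 64 have a profitable deviation, 561 do not.)

64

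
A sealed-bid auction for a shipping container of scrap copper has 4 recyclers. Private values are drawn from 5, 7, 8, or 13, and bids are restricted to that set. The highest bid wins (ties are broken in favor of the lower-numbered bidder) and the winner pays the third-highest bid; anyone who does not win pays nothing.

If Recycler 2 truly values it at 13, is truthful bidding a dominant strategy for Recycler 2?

Check each profile of the others' bids and compare truth against every alternative bid.
Others bid (5, 5, 13): truth gives 8, best alternative gives 0.
Others bid (5, 13, 5): truth gives 8, best alternative gives 0.
Others bid (8, 5, 5): truth gives 8, best alternative gives 0.
Others bid (5, 7, 13): truth gives 6, best alternative gives 0.
Others bid (5, 13, 7): truth gives 6, best alternative gives 0.
Others bid (7, 5, 13): truth gives 6, best alternative gives 0.
(Remaining 58 profiles checked similarly; truth is weakly best in each.)
In every case the truthful bid is at least as good as any alternative, so it is a dominant strategy.

Yes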